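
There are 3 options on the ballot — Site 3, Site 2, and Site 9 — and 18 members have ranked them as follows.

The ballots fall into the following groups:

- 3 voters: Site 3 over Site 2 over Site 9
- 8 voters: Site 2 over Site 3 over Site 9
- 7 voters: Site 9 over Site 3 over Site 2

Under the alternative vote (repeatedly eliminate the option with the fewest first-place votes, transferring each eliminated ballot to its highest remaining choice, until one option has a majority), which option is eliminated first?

Site 3

Round 1: Site 2 8, Site 9 7, Site 3 3. Site 3 has the fewest and is eliminated.
Round 2: Site 2 11, Site 9 7. Site 2 has a majority.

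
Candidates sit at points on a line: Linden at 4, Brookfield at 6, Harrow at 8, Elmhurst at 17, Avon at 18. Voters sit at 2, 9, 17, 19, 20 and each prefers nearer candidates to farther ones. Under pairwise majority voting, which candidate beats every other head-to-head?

With single-peaked preferences on a line, the Condorcet winner is the candidate closest to the median voter.
The median voter (position 17) is closest to Elmhurst at 17.
Check: Elmhurst vs Harrow — voters closer to Elmhurst: 3 of 5.

Elmhurst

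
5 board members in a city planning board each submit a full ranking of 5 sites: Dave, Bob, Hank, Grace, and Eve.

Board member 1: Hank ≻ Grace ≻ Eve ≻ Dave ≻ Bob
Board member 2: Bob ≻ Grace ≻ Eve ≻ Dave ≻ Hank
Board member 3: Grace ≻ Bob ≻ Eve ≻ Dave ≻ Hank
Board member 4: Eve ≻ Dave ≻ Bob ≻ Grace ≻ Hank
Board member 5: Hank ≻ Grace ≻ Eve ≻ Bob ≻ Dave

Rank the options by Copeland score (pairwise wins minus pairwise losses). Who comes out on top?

Grace

Pairwise results:
  Dave vs Bob: Bob wins 3–2.
  Dave vs Hank: Dave wins 3–2.
  Dave vs Grace: Grace wins 4–1.
  Dave vs Eve: Eve wins 5–0.
  Bob vs Hank: Bob wins 3–2.
  Bob vs Grace: Grace wins 3–2.
  Bob vs Eve: Eve wins 3–2.
  Hank vs Grace: Grace wins 3–2.
  Hank vs Eve: Eve wins 3–2.
  Grace vs Eve: Grace wins 4–1.
Copeland scores (wins − losses):
  Dave: 1 − 3 = -2
  Bob: 2 − 2 = 0
  Hank: 0 − 4 = -4
  Grace: 4 − 0 = 4
  Eve: 3 − 1 = 2
Grace has the best Copeland score.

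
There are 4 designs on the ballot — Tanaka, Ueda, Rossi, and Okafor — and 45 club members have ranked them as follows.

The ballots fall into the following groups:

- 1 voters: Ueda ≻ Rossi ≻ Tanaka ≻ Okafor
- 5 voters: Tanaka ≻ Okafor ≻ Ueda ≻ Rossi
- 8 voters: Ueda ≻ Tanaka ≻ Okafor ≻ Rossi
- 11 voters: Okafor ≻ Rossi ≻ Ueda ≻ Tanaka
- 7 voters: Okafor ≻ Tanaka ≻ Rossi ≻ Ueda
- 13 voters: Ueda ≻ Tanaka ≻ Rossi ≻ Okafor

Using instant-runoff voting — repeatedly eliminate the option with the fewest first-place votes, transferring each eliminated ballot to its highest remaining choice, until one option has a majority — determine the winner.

Okafor

Round 1: Ueda 22, Okafor 18, Tanaka 5, Rossi 0. Rossi has the fewest and is eliminated.
Round 2: Ueda 22, Okafor 18, Tanaka 5. Tanaka has the fewest and is eliminated.
Round 3: Okafor 23, Ueda 22. Okafor has a majority.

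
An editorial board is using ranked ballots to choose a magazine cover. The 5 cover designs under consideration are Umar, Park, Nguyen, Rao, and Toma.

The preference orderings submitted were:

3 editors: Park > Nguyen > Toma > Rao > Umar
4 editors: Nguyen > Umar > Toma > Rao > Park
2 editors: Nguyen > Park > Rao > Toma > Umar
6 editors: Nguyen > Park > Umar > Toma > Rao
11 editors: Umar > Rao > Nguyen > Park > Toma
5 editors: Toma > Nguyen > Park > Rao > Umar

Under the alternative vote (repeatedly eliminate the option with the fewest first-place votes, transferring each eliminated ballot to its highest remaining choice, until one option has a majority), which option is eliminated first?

Rao

Round 1: Nguyen 12, Umar 11, Toma 5, Park 3, Rao 0. Rao has the fewest and is eliminated.
Round 2: Nguyen 12, Umar 11, Toma 5, Park 3. Park has the fewest and is eliminated.
Round 3: Nguyen 15, Umar 11, Toma 5. Toma has the fewest and is eliminated.
Round 4: Nguyen 20, Umar 11. Nguyen has a majority.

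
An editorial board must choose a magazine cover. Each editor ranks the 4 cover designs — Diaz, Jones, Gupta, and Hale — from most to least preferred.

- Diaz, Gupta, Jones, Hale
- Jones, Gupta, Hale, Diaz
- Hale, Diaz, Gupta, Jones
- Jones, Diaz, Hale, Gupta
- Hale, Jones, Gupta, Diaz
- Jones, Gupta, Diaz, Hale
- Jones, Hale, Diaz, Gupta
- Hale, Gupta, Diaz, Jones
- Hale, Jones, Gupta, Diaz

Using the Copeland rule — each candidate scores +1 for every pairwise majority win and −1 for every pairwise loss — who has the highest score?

Pairwise results:
  Diaz vs Jones: Jones wins 6–3.
  Diaz vs Gupta: Gupta wins 5–4.
  Diaz vs Hale: Hale wins 6–3.
  Jones vs Gupta: Jones wins 6–3.
  Jones vs Hale: Jones wins 5–4.
  Gupta vs Hale: Hale wins 6–3.
Copeland scores (wins − losses):
  Diaz: 0 − 3 = -3
  Jones: 3 − 0 = 3
  Gupta: 1 − 2 = -1
  Hale: 2 − 1 = 1
Jones has the best Copeland score.

Jones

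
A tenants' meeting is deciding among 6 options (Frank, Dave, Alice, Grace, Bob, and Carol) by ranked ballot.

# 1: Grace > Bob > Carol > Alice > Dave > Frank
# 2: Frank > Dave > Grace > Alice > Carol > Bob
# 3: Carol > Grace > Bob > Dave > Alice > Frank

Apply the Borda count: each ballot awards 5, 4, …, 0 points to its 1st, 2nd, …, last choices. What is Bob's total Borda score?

7

Borda scores:
  Frank: 0 + 5 + 0 = 5
  Dave: 1 + 4 + 2 = 7
  Alice: 2 + 2 + 1 = 5
  Grace: 5 + 3 + 4 = 12
  Bob: 4 + 0 + 3 = 7
  Carol: 3 + 1 + 5 = 9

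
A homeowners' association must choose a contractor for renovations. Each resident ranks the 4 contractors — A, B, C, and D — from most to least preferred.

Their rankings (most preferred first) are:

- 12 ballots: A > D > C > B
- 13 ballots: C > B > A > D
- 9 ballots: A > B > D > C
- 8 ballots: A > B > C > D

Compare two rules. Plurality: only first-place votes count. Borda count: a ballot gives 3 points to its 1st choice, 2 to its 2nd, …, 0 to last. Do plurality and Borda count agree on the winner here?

Yes

Plurality first-place counts: A 29, B 0, C 13, D 0 → A.
Borda totals: A 100, B 60, C 59, D 33 → A.
The two rules agree on A.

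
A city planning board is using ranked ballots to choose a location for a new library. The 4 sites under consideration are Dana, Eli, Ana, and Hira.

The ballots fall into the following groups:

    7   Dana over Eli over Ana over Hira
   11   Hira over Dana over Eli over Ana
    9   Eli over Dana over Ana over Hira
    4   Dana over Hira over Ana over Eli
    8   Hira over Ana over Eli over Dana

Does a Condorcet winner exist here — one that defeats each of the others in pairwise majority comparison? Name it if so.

Head-to-head results (39 voters total):
Dana vs Eli: Dana wins 22–17.
Dana vs Ana: Dana wins 31–8.
Dana vs Hira: Dana wins 20–19.
Eli vs Ana: Eli wins 27–12.
Eli vs Hira: Hira wins 23–16.
Ana vs Hira: Hira wins 23–16.
Dana beats each rival — Eli (22–17), Ana (31–8), Hira (20–19) — so Dana is the Condorcet winner.

Dana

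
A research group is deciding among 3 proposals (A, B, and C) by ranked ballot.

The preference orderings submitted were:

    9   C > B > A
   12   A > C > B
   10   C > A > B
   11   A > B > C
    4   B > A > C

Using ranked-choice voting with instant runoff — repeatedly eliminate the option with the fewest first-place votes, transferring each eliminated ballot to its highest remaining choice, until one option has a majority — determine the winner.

Round 1: A 23, C 19, B 4. B has the fewest and is eliminated.
Round 2: A 27, C 19. A has a majority.

A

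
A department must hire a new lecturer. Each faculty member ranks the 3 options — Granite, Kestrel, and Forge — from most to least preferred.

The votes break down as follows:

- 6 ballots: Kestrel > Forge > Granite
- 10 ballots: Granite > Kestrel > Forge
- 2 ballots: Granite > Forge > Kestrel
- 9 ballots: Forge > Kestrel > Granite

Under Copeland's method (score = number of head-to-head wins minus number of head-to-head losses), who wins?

Pairwise results:
  Granite vs Kestrel: Kestrel wins 15–12.
  Granite vs Forge: Forge wins 15–12.
  Kestrel vs Forge: Kestrel wins 16–11.
Copeland scores (wins − losses):
  Granite: 0 − 2 = -2
  Kestrel: 2 − 0 = 2
  Forge: 1 − 1 = 0
Kestrel has the best Copeland score.

Kestrel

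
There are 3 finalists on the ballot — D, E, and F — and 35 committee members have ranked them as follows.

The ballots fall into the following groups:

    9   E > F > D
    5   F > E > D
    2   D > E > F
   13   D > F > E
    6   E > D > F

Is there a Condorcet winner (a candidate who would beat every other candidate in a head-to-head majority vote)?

No

Head-to-head results (35 voters total):
D vs E: E wins 20–15.
D vs F: D wins 21–14.
E vs F: F wins 18–17.
No candidate beats all others: D beats F beats E beats D, a majority cycle.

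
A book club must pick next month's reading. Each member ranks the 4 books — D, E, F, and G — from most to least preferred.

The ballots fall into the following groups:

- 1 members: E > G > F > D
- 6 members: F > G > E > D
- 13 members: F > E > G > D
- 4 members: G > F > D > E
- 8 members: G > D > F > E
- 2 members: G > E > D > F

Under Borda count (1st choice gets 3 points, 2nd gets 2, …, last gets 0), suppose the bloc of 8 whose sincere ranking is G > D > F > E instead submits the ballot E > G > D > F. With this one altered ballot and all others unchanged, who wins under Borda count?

F

Borda totals with the altered ballot: D 14, E 63, F 66, G 61.
The winner is unchanged: still F.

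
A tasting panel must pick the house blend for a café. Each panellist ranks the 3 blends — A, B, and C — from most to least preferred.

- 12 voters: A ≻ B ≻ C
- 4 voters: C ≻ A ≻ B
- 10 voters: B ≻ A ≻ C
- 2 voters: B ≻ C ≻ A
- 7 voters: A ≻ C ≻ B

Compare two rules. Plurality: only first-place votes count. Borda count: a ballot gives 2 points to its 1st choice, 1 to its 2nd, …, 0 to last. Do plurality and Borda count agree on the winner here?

Yes

Plurality first-place counts: A 19, B 12, C 4 → A.
Borda totals: A 52, B 36, C 17 → A.
The two rules agree on A.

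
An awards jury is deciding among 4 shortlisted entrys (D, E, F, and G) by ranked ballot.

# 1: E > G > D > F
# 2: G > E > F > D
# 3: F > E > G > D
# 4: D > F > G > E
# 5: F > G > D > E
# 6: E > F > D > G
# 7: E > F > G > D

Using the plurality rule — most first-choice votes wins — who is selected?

E

First-place vote totals:
  D: 1
  E: 3
  F: 2
  G: 1
E has the most first-place votes.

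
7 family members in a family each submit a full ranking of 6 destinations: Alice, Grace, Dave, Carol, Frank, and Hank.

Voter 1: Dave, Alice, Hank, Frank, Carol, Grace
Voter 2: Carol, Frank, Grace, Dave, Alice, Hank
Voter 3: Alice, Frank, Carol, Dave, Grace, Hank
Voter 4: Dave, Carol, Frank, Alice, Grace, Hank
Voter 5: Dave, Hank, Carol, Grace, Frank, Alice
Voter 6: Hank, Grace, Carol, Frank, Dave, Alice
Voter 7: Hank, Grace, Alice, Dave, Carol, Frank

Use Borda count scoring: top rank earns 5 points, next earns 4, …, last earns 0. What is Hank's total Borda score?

17

Borda scores:
  Alice: 4 + 1 + 5 + 2 + 0 + 0 + 3 = 15
  Grace: 0 + 3 + 1 + 1 + 2 + 4 + 4 = 15
  Dave: 5 + 2 + 2 + 5 + 5 + 1 + 2 = 22
  Carol: 1 + 5 + 3 + 4 + 3 + 3 + 1 = 20
  Frank: 2 + 4 + 4 + 3 + 1 + 2 + 0 = 16
  Hank: 3 + 0 + 0 + 0 + 4 + 5 + 5 = 17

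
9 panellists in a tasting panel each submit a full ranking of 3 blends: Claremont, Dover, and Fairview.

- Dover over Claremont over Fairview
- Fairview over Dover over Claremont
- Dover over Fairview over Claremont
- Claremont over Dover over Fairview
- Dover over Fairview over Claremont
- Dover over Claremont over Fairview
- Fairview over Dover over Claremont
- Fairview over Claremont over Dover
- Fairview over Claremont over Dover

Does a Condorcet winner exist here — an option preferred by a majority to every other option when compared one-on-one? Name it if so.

Dover

Head-to-head results (9 voters total):
Claremont vs Dover: Dover wins 6–3.
Claremont vs Fairview: Fairview wins 6–3.
Dover vs Fairview: Dover wins 5–4.
Dover beats each rival — Claremont (6–3), Fairview (5–4) — so Dover is the Condorcet winner.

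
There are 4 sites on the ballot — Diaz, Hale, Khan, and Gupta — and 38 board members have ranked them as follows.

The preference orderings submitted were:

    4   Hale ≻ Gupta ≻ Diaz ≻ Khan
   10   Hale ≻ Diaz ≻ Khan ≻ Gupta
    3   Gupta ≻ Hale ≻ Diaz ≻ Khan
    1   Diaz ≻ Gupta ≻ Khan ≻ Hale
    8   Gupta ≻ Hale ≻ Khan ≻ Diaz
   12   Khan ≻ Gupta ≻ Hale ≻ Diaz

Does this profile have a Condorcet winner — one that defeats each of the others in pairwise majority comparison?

Head-to-head results (38 voters total):
Diaz vs Hale: Hale wins 37–1.
Diaz vs Khan: Khan wins 20–18.
Diaz vs Gupta: Gupta wins 27–11.
Hale vs Khan: Hale wins 25–13.
Hale vs Gupta: Gupta wins 24–14.
Khan vs Gupta: Khan wins 22–16.
No candidate beats all others: Hale beats Khan beats Gupta beats Hale, a majority cycle.

No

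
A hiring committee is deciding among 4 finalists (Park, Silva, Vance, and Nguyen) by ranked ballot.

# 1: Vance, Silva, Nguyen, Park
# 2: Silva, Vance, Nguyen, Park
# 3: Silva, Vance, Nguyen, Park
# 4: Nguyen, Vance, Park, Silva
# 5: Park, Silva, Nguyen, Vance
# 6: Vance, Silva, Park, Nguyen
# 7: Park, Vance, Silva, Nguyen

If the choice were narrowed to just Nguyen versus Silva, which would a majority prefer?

Ballots ranking Nguyen above Silva: 1.
Ballots ranking Silva above Nguyen: 6.
Silva wins the head-to-head, 6–1.

Silva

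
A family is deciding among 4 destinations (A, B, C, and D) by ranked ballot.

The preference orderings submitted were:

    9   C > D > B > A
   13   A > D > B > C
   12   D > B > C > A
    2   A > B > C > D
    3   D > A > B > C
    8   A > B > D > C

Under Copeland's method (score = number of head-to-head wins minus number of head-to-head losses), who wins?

Pairwise results:
  A vs B: A wins 26–21.
  A vs C: A wins 26–21.
  A vs D: D wins 24–23.
  B vs C: B wins 38–9.
  B vs D: D wins 37–10.
  C vs D: D wins 36–11.
Copeland scores (wins − losses):
  A: 2 − 1 = 1
  B: 1 − 2 = -1
  C: 0 − 3 = -3
  D: 3 − 0 = 3
D has the best Copeland score.

D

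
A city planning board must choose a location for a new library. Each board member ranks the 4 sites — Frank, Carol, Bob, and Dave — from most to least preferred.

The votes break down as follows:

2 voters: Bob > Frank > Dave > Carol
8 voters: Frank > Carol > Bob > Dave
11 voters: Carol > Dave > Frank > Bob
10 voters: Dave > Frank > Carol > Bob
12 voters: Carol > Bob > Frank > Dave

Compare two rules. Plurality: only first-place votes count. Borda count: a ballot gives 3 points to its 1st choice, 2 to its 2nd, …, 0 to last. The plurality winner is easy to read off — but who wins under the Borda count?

Carol

Plurality first-place counts: Frank 8, Carol 23, Bob 2, Dave 10 → Carol.
Borda totals: Frank 71, Carol 95, Bob 38, Dave 54 → Carol.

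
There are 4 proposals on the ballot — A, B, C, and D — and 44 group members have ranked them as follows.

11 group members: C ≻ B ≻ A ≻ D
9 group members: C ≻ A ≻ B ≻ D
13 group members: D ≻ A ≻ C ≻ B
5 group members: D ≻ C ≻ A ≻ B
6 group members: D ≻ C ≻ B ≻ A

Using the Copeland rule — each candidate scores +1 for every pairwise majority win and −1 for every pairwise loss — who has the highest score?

D

Pairwise results:
  A vs B: A wins 27–17.
  A vs C: C wins 31–13.
  A vs D: D wins 24–20.
  B vs C: C wins 44–0.
  B vs D: D wins 24–20.
  C vs D: D wins 24–20.
Copeland scores (wins − losses):
  A: 1 − 2 = -1
  B: 0 − 3 = -3
  C: 2 − 1 = 1
  D: 3 − 0 = 3
D has the best Copeland score.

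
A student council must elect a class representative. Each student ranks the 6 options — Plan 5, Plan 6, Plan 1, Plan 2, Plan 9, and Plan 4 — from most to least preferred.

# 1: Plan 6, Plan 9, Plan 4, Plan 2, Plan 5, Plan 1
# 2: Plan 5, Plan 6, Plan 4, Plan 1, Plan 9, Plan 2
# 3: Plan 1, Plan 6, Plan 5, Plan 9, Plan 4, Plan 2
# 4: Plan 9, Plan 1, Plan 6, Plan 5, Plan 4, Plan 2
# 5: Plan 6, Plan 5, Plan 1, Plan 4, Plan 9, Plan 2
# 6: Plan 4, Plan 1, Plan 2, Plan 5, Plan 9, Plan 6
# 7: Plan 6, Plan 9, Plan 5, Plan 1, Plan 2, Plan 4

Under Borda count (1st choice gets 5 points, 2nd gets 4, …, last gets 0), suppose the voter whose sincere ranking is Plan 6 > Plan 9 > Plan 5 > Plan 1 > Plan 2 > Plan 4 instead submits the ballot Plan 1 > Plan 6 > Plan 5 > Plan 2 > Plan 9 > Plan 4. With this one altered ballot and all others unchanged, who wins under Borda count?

Plan 6

Borda totals with the altered ballot: Plan 5 20, Plan 6 25, Plan 1 23, Plan 2 7, Plan 9 15, Plan 4 15.
The winner is unchanged: still Plan 6.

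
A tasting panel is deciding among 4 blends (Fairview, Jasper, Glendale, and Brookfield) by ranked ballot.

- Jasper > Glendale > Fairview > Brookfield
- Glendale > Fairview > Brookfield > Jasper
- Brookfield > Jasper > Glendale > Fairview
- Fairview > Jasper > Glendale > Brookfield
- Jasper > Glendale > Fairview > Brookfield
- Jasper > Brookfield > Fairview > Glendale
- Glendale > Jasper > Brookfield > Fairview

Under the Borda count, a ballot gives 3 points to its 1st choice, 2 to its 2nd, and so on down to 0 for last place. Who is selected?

Borda scores:
  Fairview: 1 + 2 + 0 + 3 + 1 + 1 + 0 = 8
  Jasper: 3 + 0 + 2 + 2 + 3 + 3 + 2 = 15
  Glendale: 2 + 3 + 1 + 1 + 2 + 0 + 3 = 12
  Brookfield: 0 + 1 + 3 + 0 + 0 + 2 + 1 = 7
Jasper has the highest total.

Jasper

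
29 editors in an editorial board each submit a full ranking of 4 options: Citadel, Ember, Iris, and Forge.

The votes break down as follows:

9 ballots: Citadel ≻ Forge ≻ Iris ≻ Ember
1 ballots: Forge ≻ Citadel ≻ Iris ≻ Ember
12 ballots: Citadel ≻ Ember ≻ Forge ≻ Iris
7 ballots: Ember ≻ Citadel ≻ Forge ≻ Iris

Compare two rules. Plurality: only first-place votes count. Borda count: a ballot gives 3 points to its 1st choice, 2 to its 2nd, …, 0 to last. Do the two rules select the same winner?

Yes

Plurality first-place counts: Citadel 21, Ember 7, Iris 0, Forge 1 → Citadel.
Borda totals: Citadel 79, Ember 45, Iris 10, Forge 40 → Citadel.
The two rules agree on Citadel.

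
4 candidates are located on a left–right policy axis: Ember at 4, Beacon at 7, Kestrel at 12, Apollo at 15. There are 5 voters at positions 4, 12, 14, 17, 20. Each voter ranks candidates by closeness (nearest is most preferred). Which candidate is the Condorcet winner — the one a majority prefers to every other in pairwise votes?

With single-peaked preferences on a line, the Condorcet winner is the candidate closest to the median voter.
The median voter (position 14) is closest to Apollo at 15.
Check: Apollo vs Beacon — voters closer to Apollo: 4 of 5.

Apollo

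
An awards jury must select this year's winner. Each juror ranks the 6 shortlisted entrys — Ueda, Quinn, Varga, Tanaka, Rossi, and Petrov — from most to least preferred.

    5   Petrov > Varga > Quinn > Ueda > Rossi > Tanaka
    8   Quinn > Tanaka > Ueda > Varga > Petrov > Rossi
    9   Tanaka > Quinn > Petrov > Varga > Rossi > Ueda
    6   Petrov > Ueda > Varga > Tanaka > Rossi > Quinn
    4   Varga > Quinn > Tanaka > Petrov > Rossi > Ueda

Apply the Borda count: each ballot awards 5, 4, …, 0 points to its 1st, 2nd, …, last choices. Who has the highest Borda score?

Borda scores:
  Ueda: 5·2 + 8·3 + 9·0 + 6·4 + 4·0 = 58
  Quinn: 5·3 + 8·5 + 9·4 + 6·0 + 4·4 = 107
  Varga: 5·4 + 8·2 + 9·2 + 6·3 + 4·5 = 92
  Tanaka: 5·0 + 8·4 + 9·5 + 6·2 + 4·3 = 101
  Rossi: 5·1 + 8·0 + 9·1 + 6·1 + 4·1 = 24
  Petrov: 5·5 + 8·1 + 9·3 + 6·5 + 4·2 = 98
Quinn has the highest total.

Quinn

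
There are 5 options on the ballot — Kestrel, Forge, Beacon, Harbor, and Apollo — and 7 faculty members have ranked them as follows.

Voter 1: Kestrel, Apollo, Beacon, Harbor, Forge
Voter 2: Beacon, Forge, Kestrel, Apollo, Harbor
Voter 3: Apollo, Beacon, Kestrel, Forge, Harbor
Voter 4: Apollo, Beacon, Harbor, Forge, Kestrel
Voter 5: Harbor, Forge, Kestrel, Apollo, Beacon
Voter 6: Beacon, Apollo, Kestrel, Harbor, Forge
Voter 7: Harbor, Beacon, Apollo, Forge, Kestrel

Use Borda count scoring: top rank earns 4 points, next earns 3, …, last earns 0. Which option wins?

Borda scores:
  Kestrel: 4 + 2 + 2 + 0 + 2 + 2 + 0 = 12
  Forge: 0 + 3 + 1 + 1 + 3 + 0 + 1 = 9
  Beacon: 2 + 4 + 3 + 3 + 0 + 4 + 3 = 19
  Harbor: 1 + 0 + 0 + 2 + 4 + 1 + 4 = 12
  Apollo: 3 + 1 + 4 + 4 + 1 + 3 + 2 = 18
Beacon has the highest total.

Beacon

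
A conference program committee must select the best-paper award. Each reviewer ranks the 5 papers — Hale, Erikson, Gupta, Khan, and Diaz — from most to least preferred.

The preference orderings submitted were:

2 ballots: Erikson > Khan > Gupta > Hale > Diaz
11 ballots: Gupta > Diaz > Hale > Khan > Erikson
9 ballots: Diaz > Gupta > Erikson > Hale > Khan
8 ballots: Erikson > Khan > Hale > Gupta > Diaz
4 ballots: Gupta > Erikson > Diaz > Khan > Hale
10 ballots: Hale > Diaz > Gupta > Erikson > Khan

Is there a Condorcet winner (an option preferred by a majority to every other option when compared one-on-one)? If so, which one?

Gupta

Head-to-head results (44 voters total):
Hale vs Erikson: Erikson wins 23–21.
Hale vs Gupta: Gupta wins 26–18.
Hale vs Khan: Hale wins 30–14.
Hale vs Diaz: Diaz wins 24–20.
Erikson vs Gupta: Gupta wins 34–10.
Erikson vs Khan: Erikson wins 33–11.
Erikson vs Diaz: Diaz wins 30–14.
Gupta vs Khan: Gupta wins 34–10.
Gupta vs Diaz: Gupta wins 25–19.
Khan vs Diaz: Diaz wins 34–10.
Gupta beats each rival — Hale (26–18), Erikson (34–10), Khan (34–10), Diaz (25–19) — so Gupta is the Condorcet winner.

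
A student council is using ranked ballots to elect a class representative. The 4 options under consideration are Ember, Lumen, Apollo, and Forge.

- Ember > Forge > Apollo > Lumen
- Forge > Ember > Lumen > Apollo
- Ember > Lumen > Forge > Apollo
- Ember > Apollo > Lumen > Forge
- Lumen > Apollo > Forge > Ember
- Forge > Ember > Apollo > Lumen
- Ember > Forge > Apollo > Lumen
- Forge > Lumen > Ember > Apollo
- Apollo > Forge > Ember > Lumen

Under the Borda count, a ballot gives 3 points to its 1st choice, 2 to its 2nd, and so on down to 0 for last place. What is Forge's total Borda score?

17

Borda scores:
  Ember: 3 + 2 + 3 + 3 + 0 + 2 + 3 + 1 + 1 = 18
  Lumen: 0 + 1 + 2 + 1 + 3 + 0 + 0 + 2 + 0 = 9
  Apollo: 1 + 0 + 0 + 2 + 2 + 1 + 1 + 0 + 3 = 10
  Forge: 2 + 3 + 1 + 0 + 1 + 3 + 2 + 3 + 2 = 17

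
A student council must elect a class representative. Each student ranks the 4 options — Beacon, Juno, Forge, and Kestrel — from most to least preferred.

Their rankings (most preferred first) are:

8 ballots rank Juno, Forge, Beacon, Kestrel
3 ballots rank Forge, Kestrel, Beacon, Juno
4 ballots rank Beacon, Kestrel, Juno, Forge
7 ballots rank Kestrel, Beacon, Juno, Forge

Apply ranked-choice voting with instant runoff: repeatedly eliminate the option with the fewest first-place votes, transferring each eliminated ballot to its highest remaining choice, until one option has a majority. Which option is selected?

Round 1: Juno 8, Kestrel 7, Beacon 4, Forge 3. Forge has the fewest and is eliminated.
Round 2: Kestrel 10, Juno 8, Beacon 4. Beacon has the fewest and is eliminated.
Round 3: Kestrel 14, Juno 8. Kestrel has a majority.

Kestrel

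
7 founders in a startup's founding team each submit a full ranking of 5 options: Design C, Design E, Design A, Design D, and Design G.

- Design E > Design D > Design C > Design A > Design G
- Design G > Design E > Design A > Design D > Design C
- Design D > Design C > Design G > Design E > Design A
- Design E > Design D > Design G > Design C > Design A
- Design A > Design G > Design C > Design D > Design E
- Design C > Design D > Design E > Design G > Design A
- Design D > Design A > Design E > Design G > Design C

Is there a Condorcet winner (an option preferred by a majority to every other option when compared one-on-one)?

Yes

Head-to-head results (7 voters total):
Design C vs Design E: Design E wins 4–3.
Design C vs Design A: Design C wins 4–3.
Design C vs Design D: Design D wins 5–2.
Design C vs Design G: Design G wins 4–3.
Design E vs Design A: Design E wins 5–2.
Design E vs Design D: Design D wins 4–3.
Design E vs Design G: Design E wins 4–3.
Design A vs Design D: Design D wins 5–2.
Design A vs Design G: Design G wins 4–3.
Design D vs Design G: Design D wins 5–2.
Design D beats each rival — Design C (5–2), Design E (4–3), Design A (5–2), Design G (5–2) — so Design D is the Condorcet winner.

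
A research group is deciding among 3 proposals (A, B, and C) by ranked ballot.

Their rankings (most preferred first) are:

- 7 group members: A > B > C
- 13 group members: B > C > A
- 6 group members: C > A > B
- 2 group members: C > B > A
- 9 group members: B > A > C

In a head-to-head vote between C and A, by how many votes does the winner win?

Ballots ranking C above A: 13+6+2 = 21.
Ballots ranking A above C: 7+9 = 16.
C wins 21–16, a margin of 5.

5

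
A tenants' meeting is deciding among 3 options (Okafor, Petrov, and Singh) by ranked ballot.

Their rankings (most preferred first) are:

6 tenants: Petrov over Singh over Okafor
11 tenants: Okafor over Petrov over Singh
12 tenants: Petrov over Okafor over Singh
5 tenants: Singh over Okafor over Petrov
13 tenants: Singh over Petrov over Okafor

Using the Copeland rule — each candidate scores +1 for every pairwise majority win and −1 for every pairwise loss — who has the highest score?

Petrov

Pairwise results:
  Okafor vs Petrov: Petrov wins 31–16.
  Okafor vs Singh: Singh wins 24–23.
  Petrov vs Singh: Petrov wins 29–18.
Copeland scores (wins − losses):
  Okafor: 0 − 2 = -2
  Petrov: 2 − 0 = 2
  Singh: 1 − 1 = 0
Petrov has the best Copeland score.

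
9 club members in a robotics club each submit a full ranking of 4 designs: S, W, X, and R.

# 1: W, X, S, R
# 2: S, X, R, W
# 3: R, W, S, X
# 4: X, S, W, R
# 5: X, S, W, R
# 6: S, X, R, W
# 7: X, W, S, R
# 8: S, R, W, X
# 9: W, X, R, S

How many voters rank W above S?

4

Ballots ranking W above S: 4.
Ballots ranking S above W: 5.
So 4 of 9 voters prefer W to S.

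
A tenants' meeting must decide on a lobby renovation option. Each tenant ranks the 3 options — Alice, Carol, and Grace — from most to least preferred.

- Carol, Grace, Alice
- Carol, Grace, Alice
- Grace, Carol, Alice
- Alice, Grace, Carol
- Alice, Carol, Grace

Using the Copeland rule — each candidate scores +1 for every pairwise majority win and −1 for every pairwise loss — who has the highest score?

Pairwise results:
  Alice vs Carol: Carol wins 3–2.
  Alice vs Grace: Grace wins 3–2.
  Carol vs Grace: Carol wins 3–2.
Copeland scores (wins − losses):
  Alice: 0 − 2 = -2
  Carol: 2 − 0 = 2
  Grace: 1 − 1 = 0
Carol has the best Copeland score.

Carol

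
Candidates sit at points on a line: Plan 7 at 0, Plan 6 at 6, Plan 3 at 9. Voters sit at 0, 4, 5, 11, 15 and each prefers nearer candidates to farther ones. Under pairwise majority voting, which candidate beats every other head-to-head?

With single-peaked preferences on a line, the Condorcet winner is the candidate closest to the median voter.
The median voter (position 5) is closest to Plan 6 at 6.
Check: Plan 6 vs Plan 7 — voters closer to Plan 6: 4 of 5.

Plan 6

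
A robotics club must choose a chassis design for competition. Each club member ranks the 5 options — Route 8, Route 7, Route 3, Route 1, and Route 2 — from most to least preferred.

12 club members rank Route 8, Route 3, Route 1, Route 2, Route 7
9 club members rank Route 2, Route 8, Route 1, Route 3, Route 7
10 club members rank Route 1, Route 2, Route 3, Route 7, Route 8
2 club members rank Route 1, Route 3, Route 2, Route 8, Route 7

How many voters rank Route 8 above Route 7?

Ballots ranking Route 8 above Route 7: 12+9+2 = 23.
Ballots ranking Route 7 above Route 8: 10.
So 23 of 33 voters prefer Route 8 to Route 7.

23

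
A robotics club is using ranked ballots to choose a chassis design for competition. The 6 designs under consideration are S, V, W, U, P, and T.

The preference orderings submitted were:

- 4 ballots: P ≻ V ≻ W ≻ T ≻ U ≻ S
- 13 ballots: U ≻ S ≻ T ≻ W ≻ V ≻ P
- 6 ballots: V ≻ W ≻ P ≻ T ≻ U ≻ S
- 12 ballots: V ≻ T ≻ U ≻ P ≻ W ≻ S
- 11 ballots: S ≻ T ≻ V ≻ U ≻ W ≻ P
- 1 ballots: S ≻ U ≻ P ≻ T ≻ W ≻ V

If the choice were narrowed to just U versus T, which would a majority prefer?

T

Ballots ranking U above T: 13+1 = 14.
Ballots ranking T above U: 4+6+12+11 = 33.
T wins the head-to-head, 33–14.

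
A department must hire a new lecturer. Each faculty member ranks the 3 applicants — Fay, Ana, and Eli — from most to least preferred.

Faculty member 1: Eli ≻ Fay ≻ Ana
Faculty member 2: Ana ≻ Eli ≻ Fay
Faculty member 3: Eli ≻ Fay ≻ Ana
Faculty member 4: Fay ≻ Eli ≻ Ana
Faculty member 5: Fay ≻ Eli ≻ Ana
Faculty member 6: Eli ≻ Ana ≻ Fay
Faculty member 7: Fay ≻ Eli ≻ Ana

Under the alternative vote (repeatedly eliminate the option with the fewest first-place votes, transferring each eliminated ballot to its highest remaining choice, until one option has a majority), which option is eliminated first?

Ana

Round 1: Fay 3, Eli 3, Ana 1. Ana has the fewest and is eliminated.
Round 2: Eli 4, Fay 3. Eli has a majority.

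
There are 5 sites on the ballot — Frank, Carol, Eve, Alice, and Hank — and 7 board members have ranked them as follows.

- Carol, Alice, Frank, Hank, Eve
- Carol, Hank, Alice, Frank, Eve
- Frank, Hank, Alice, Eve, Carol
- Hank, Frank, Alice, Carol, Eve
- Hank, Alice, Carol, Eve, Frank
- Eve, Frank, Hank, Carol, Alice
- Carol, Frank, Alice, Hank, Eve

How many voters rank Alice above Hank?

2

Ballots ranking Alice above Hank: 2.
Ballots ranking Hank above Alice: 5.
So 2 of 7 voters prefer Alice to Hank.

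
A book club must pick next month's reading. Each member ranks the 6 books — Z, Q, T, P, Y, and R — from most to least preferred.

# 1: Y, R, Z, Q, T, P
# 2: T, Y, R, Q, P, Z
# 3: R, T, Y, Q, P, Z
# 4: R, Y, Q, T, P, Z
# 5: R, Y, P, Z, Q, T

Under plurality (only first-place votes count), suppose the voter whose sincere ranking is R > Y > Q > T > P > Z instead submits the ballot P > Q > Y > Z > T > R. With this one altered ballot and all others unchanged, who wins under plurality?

R

First-place totals with the altered ballot: Z 0, Q 0, T 1, P 1, Y 1, R 2.
The winner is unchanged: still R.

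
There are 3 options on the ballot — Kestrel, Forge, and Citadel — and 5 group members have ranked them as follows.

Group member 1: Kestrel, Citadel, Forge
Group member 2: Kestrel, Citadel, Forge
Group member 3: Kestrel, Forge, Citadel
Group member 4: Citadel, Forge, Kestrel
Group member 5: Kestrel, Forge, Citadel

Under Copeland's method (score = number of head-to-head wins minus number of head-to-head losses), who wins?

Pairwise results:
  Kestrel vs Forge: Kestrel wins 4–1.
  Kestrel vs Citadel: Kestrel wins 4–1.
  Forge vs Citadel: Citadel wins 3–2.
Copeland scores (wins − losses):
  Kestrel: 2 − 0 = 2
  Forge: 0 − 2 = -2
  Citadel: 1 − 1 = 0
Kestrel has the best Copeland score.

Kestrel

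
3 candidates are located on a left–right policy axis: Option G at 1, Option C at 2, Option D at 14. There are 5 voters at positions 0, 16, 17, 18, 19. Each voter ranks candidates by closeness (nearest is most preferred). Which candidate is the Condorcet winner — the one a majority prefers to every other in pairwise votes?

With single-peaked preferences on a line, the Condorcet winner is the candidate closest to the median voter.
The median voter (position 17) is closest to Option D at 14.
Check: Option D vs Option C — voters closer to Option D: 4 of 5.

Option D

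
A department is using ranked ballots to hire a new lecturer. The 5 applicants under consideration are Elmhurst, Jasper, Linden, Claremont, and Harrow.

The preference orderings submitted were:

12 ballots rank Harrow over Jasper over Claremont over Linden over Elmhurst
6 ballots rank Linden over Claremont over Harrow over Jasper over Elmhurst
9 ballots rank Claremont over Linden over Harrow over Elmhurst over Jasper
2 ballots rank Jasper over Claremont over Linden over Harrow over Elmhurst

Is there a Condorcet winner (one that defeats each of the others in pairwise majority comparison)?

Head-to-head results (29 voters total):
Elmhurst vs Jasper: Jasper wins 20–9.
Elmhurst vs Linden: Linden wins 29–0.
Elmhurst vs Claremont: Claremont wins 29–0.
Elmhurst vs Harrow: Harrow wins 29–0.
Jasper vs Linden: Linden wins 15–14.
Jasper vs Claremont: Claremont wins 15–14.
Jasper vs Harrow: Harrow wins 27–2.
Linden vs Claremont: Claremont wins 23–6.
Linden vs Harrow: Linden wins 17–12.
Claremont vs Harrow: Claremont wins 17–12.
Claremont beats each rival — Elmhurst (29–0), Jasper (15–14), Linden (23–6), Harrow (17–12) — so Claremont is the Condorcet winner.

Yes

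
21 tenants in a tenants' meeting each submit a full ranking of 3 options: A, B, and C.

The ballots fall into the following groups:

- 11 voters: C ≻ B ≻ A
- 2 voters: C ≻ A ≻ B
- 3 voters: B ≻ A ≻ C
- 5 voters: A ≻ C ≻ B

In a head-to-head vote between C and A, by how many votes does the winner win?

5

Ballots ranking C above A: 11+2 = 13.
Ballots ranking A above C: 3+5 = 8.
C wins 13–8, a margin of 5.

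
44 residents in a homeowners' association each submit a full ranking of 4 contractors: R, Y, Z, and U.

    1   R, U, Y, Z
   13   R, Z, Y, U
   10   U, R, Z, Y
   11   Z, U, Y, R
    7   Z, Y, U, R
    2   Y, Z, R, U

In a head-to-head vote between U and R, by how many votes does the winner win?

Ballots ranking U above R: 10+11+7 = 28.
Ballots ranking R above U: 1+13+2 = 16.
U wins 28–16, a margin of 12.

12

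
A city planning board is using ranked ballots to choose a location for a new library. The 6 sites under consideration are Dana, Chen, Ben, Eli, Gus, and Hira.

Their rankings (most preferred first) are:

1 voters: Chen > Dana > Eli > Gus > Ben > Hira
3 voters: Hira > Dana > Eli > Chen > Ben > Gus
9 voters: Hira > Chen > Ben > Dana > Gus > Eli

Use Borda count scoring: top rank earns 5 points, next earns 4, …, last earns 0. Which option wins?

Borda scores:
  Dana: 4 + 3·4 + 9·2 = 34
  Chen: 5 + 3·2 + 9·4 = 47
  Ben: 1 + 3·1 + 9·3 = 31
  Eli: 3 + 3·3 + 9·0 = 12
  Gus: 2 + 3·0 + 9·1 = 11
  Hira: 0 + 3·5 + 9·5 = 60
Hira has the highest total.

Hira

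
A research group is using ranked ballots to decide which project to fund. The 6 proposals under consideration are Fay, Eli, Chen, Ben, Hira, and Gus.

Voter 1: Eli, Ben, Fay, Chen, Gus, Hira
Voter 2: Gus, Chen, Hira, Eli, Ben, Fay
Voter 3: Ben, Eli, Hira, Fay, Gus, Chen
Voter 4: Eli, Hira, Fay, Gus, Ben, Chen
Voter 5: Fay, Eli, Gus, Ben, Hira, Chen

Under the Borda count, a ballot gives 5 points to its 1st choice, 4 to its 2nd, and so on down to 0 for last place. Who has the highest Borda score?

Borda scores:
  Fay: 3 + 0 + 2 + 3 + 5 = 13
  Eli: 5 + 2 + 4 + 5 + 4 = 20
  Chen: 2 + 4 + 0 + 0 + 0 = 6
  Ben: 4 + 1 + 5 + 1 + 2 = 13
  Hira: 0 + 3 + 3 + 4 + 1 = 11
  Gus: 1 + 5 + 1 + 2 + 3 = 12
Eli has the highest total.

Eli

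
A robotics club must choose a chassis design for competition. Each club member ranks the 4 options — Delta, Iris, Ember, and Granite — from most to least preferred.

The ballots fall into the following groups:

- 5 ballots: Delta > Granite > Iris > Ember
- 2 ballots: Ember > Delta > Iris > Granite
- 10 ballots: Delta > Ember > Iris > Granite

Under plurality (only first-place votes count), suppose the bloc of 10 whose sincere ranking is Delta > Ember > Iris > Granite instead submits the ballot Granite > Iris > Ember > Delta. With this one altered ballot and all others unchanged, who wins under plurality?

First-place totals with the altered ballot: Delta 5, Iris 0, Ember 2, Granite 10.
The switch changes the winner from Delta to Granite.

Granite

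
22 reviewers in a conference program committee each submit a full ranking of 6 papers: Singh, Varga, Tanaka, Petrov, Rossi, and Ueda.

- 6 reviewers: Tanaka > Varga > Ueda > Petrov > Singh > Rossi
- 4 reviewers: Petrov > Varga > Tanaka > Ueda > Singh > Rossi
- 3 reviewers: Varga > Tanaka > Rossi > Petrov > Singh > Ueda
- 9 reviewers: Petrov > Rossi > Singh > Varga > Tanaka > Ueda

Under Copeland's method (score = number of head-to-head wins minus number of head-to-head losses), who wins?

Petrov

Pairwise results:
  Singh vs Varga: Varga wins 13–9.
  Singh vs Tanaka: Tanaka wins 13–9.
  Singh vs Petrov: Petrov wins 22–0.
  Singh vs Rossi: Rossi wins 12–10.
  Singh vs Ueda: Singh wins 12–10.
  Varga vs Tanaka: Varga wins 16–6.
  Varga vs Petrov: Petrov wins 13–9.
  Varga vs Rossi: Varga wins 13–9.
  Varga vs Ueda: Varga wins 22–0.
  Tanaka vs Petrov: Petrov wins 13–9.
  Tanaka vs Rossi: Tanaka wins 13–9.
  Tanaka vs Ueda: Tanaka wins 22–0.
  Petrov vs Rossi: Petrov wins 19–3.
  Petrov vs Ueda: Petrov wins 16–6.
  Rossi vs Ueda: Rossi wins 12–10.
Copeland scores (wins − losses):
  Singh: 1 − 4 = -3
  Varga: 4 − 1 = 3
  Tanaka: 3 − 2 = 1
  Petrov: 5 − 0 = 5
  Rossi: 2 − 3 = -1
  Ueda: 0 − 5 = -5
Petrov has the best Copeland score.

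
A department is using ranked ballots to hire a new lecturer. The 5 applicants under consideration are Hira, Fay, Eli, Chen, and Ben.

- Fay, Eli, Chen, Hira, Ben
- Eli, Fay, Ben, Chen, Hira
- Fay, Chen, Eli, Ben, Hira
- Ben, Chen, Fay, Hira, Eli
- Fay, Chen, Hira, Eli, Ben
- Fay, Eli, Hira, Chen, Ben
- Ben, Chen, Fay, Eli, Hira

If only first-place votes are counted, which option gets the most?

Fay

First-place vote totals:
  Hira: 0
  Fay: 4
  Eli: 1
  Chen: 0
  Ben: 2
Fay has the most first-place votes.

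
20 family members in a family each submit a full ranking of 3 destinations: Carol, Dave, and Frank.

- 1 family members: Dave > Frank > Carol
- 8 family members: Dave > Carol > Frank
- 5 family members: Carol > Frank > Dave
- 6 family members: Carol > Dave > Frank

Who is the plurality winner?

Carol

First-place vote totals:
  Carol: 11
  Dave: 9
  Frank: 0
Carol has the most first-place votes.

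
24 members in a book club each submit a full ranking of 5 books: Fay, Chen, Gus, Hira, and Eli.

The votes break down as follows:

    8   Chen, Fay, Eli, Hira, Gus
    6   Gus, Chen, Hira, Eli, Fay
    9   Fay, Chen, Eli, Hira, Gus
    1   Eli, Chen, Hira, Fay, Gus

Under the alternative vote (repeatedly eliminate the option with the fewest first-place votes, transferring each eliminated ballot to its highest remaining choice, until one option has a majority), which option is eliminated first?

Round 1: Fay 9, Chen 8, Gus 6, Eli 1, Hira 0. Hira has the fewest and is eliminated.
Round 2: Fay 9, Chen 8, Gus 6, Eli 1. Eli has the fewest and is eliminated.
Round 3: Fay 9, Chen 9, Gus 6. Gus has the fewest and is eliminated.
Round 4: Chen 15, Fay 9. Chen has a majority.

Hira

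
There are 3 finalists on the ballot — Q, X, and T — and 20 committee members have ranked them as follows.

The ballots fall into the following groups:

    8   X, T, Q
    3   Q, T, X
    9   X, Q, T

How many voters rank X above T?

17

Ballots ranking X above T: 8+9 = 17.
Ballots ranking T above X: 3.
So 17 of 20 voters prefer X to T.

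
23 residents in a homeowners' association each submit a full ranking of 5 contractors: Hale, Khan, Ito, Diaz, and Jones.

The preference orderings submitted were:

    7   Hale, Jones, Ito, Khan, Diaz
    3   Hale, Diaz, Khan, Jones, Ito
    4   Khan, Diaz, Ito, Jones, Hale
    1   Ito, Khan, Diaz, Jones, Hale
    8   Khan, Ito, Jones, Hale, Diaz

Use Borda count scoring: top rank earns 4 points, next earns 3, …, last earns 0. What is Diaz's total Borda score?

23

Borda scores:
  Hale: 7·4 + 3·4 + 4·0 + 0 + 8·1 = 48
  Khan: 7·1 + 3·2 + 4·4 + 3 + 8·4 = 64
  Ito: 7·2 + 3·0 + 4·2 + 4 + 8·3 = 50
  Diaz: 7·0 + 3·3 + 4·3 + 2 + 8·0 = 23
  Jones: 7·3 + 3·1 + 4·1 + 1 + 8·2 = 45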